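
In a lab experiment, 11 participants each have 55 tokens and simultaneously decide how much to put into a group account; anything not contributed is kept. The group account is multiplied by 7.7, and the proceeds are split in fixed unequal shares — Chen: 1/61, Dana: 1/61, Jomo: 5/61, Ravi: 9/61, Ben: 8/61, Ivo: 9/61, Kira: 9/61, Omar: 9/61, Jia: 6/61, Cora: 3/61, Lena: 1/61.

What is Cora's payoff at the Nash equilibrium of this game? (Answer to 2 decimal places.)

Player j's private return per contributed unit is 7.7 × (j's share). Contributing is weakly dominant for j when that share is at least 1/7.7 = 0.1299, and contributing 0 is dominant otherwise.
Ravi, Ben, Ivo, Kira and Omar are above the threshold, contributing 55 each; the remaining 6 contribute 0. Total contributed: 275.
Cora keeps 55 and receives 7.7 × 275 × 3/61 = 104.14 from the group account, for a payoff of 159.14.

159.14 tokens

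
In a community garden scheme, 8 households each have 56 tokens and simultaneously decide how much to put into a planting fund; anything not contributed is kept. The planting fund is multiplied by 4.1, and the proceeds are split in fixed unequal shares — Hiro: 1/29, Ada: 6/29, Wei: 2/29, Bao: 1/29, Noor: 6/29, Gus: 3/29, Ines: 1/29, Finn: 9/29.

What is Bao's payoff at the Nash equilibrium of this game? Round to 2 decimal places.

63.92 tokens

Each unit j contributes comes back to j as 4.1 × (j's share), so j prefers to contribute only if that share exceeds 1/4.1 = 0.2439; otherwise keeping the unit dominates.
Only Finn (9/29) clears that bar, contributing 56; the remaining 7 contribute 0. Total contributed: 56.
Bao keeps 56 and receives 4.1 × 56 × 1/29 = 7.92 from the planting fund, for a payoff of 63.92.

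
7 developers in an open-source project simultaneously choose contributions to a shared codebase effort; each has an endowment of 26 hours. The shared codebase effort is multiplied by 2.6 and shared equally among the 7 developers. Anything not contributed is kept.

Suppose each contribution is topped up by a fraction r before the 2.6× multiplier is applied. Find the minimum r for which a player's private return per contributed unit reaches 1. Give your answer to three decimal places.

1.692

With matching at rate r, one contributed unit becomes (1 + r) in the shared codebase effort and returns 2.6 × (1 + r) / 7 to the contributor.
Setting this equal to 1: 1 + r = 7/2.6 = 2.6923.
So the minimum matching rate is r = 2.6923 − 1 = 1.692.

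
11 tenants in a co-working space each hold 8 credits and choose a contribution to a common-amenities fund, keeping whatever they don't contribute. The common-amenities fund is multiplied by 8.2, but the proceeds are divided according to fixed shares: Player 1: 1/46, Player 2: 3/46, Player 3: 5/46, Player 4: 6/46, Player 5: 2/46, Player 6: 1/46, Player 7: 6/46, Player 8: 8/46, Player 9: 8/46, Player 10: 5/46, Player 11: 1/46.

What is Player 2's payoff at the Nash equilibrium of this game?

Player j's private return per contributed unit is 8.2 × (j's share). Contributing is weakly dominant for j when that share is at least 1/8.2 = 0.1220, and contributing 0 is dominant otherwise.
Player 4, Player 7, Player 8 and Player 9 are above the threshold, contributing 8 each; the remaining 7 contribute 0. Total contributed: 32.
Player 2 keeps 8 and receives 8.2 × 32 × 3/46 = 17.11 from the common-amenities fund, for a payoff of 25.11.

25.11 credits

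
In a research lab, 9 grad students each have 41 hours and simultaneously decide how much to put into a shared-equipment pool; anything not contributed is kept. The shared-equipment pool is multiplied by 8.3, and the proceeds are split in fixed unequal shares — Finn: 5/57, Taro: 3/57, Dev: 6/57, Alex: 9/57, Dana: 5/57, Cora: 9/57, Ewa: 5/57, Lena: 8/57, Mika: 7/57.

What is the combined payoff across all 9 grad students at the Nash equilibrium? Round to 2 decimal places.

A player with share s gets back 8.3·s per unit contributed, so full contribution is dominant for anyone with s > 1/8.3 = 0.1205 and zero contribution is dominant for anyone below.
Alex, Cora, Lena and Mika are above the threshold, contributing 41 each; the remaining 5 contribute 0. Total contributed: 164.
The shared-equipment pool pays out 8.3 × 164 = 1361.20 in total (split across the unequal shares, but the aggregate is all that matters for the group sum).
The 5 free-riders keep 41 each, adding 205. Group total = 205 + 1361.20 = 1566.20.

1566.20 hours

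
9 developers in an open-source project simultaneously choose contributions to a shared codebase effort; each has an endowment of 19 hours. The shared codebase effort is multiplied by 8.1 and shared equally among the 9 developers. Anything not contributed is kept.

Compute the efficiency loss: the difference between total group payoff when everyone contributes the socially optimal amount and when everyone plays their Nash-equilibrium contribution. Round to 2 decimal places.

Each contributed unit returns 8.1/9 = 0.9000 to its contributor — below 1 — so contributing 0 is dominant for every player. At the Nash equilibrium everyone keeps their 19, and the group total is 9 × 19 = 171.
Each contributed unit returns 8.100 to the group as a whole (0.9000 to each of 9 players), which exceeds 1, so the social optimum is full contribution: group total = 8.100 × 171 = 1385.10.
Efficiency loss = 1385.10 − 171 = 1214.10.

1214.10 hours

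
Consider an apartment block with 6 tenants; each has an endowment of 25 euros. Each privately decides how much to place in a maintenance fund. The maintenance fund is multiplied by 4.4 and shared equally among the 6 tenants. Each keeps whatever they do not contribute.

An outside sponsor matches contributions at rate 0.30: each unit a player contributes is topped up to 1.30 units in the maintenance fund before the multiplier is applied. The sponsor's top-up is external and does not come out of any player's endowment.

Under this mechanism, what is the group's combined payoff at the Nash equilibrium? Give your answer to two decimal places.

With the mechanism, a contributed unit returns 4.4 × 1.30 / 6 = 0.9533 per unit of net cost — still below 1 — so contributing 0 remains dominant for every player.
Everyone keeps their endowment and the group total is 6 × 25 = 150.

150.00 euros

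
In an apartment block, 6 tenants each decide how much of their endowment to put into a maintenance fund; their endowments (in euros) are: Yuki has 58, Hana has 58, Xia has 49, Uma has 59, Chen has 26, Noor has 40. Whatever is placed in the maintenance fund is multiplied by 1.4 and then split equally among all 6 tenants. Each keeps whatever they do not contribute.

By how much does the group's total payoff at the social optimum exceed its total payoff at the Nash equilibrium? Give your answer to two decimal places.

The private return per contributed unit is 1.4/6 = 0.2333 < 1 for every player regardless of endowment, so the Nash equilibrium is zero contribution and the group total is Σ E_j = 58 + 58 + 49 + 59 + 26 + 40 = 290.
Each contributed unit returns 1.400 to the group, so the social optimum is full contribution by everyone: group total = 1.400 × 290 = 406.00.
Efficiency loss = (1.400 − 1) × 290 = 116.00.

116.00 euros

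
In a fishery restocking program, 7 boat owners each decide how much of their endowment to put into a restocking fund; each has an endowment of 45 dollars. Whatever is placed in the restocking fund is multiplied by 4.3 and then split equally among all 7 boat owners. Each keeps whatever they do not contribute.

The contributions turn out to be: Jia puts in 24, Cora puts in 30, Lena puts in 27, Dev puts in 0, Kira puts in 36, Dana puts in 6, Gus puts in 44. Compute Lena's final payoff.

120.59 dollars

Total contributed: 24 + 30 + 27 + 0 + 36 + 6 + 44 = 167.
Each receives 4.3 × 167 / 7 = 102.59 from the restocking fund.
Lena keeps 45 − 27 = 18, so Lena's payoff is 18 + 102.59 = 120.59.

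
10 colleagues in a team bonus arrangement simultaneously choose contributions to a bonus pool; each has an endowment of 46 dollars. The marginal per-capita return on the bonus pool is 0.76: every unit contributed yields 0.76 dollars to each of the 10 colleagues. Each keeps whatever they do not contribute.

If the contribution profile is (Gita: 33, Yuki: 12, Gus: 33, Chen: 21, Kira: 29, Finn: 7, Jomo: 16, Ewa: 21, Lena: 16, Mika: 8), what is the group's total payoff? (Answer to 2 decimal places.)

Total contributed: 33 + 12 + 33 + 21 + 29 + 7 + 16 + 21 + 16 + 8 = 196; total kept: 10 × 46 − 196 = 264.
The bonus pool pays out 0.76 × 10 × 196 = 1489.60 in aggregate.
Group total = 264 + 1489.60 = 1753.60.

1753.60 dollars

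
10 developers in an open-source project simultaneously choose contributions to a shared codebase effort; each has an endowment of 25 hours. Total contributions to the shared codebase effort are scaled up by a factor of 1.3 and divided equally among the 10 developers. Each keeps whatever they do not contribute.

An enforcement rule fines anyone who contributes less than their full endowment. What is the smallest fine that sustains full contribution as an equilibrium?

Given the others contribute fully, the best deviation is to contribute 0 (any partial contribution still incurs the fine and gives up units whose private return 0.1300 is below 1).
Deviating from 25 to 0 saves 25 hours but forfeits the deviator's share of the drop in the shared codebase effort: 1.3/10 × 25 = 3.25.
So the deviation gain is 25 − 3.25 = 21.75, and the fine must be at least 21.75 hours to wipe it out.

21.75 hours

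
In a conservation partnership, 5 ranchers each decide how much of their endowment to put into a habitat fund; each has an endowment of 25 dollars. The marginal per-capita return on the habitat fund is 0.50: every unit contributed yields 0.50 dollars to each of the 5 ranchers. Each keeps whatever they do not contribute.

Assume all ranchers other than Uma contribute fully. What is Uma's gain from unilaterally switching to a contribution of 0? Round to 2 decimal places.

Switching from a contribution of 25 to 0 lets Uma keep an extra 25 dollars, but lowers the habitat fund by 25, which costs Uma their own share of that drop: 0.50 × 25 = 12.50.
Net gain = 25 − 12.50 = 12.50. The private return per contributed unit (0.50) is below 1, so free-riding is indeed the best response regardless of what the others do.

12.50 dollars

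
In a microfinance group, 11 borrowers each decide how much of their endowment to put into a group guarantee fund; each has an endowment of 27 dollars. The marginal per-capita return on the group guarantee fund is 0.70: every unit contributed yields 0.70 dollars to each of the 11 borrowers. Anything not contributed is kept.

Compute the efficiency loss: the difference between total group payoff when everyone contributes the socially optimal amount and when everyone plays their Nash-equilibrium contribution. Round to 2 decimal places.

1989.90 dollars

The private return per contributed unit is 0.70 < 1, so contributing 0 is dominant for every player. At the Nash equilibrium everyone keeps their 27, and the group total is 11 × 27 = 297.
Each contributed unit returns 7.700 to the group as a whole (0.70 to each of 11 players), which exceeds 1, so the social optimum is full contribution: group total = 7.700 × 297 = 2286.90.
Efficiency loss = 2286.90 − 297 = 1989.90.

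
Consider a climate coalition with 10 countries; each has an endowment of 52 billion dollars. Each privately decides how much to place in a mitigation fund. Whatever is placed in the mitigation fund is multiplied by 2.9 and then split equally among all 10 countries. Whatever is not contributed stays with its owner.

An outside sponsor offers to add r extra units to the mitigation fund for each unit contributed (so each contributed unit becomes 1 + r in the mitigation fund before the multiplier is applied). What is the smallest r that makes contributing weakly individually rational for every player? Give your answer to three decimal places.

2.448

With matching at rate r, one contributed unit becomes (1 + r) in the mitigation fund and returns 2.9 × (1 + r) / 10 to the contributor.
Setting this equal to 1: 1 + r = 10/2.9 = 3.4483.
So the minimum matching rate is r = 3.4483 − 1 = 2.448.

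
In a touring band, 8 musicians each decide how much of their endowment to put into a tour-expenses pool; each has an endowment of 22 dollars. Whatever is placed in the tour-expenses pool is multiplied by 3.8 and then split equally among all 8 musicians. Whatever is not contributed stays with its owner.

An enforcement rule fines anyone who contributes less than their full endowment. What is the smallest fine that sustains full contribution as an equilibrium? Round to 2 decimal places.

11.55 dollars

Given the others contribute fully, the best deviation is to contribute 0 (any partial contribution still incurs the fine and gives up units whose private return 0.4750 is below 1).
Deviating from 22 to 0 saves 22 dollars but forfeits the deviator's share of the drop in the tour-expenses pool: 3.8/8 × 22 = 10.45.
So the deviation gain is 22 − 10.45 = 11.55, and the fine must be at least 11.55 dollars to wipe it out.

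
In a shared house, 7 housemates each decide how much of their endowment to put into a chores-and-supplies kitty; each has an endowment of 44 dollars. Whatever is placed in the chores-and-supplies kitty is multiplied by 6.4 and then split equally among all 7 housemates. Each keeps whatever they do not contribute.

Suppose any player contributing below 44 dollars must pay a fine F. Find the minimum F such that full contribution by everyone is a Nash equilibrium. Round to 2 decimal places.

Given the others contribute fully, the best deviation is to contribute 0 (any partial contribution still incurs the fine and gives up units whose private return 0.9143 is below 1).
Deviating from 44 to 0 saves 44 dollars but forfeits the deviator's share of the drop in the chores-and-supplies kitty: 6.4/7 × 44 = 40.23.
So the deviation gain is 44 − 40.23 = 3.77, and the fine must be at least 3.77 dollars to wipe it out.

3.77 dollars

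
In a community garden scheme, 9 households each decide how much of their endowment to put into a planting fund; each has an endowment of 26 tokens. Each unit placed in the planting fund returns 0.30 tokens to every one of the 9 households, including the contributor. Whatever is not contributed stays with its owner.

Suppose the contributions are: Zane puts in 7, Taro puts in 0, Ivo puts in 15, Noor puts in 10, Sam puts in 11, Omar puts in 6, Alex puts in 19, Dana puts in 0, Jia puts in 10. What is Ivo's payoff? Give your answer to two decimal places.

Total contributed: 7 + 0 + 15 + 10 + 11 + 6 + 19 + 0 + 10 = 78.
Each receives 0.30 × 78 = 23.40 from the planting fund.
Ivo keeps 26 − 15 = 11, so Ivo's payoff is 11 + 23.40 = 34.40.

34.40 tokens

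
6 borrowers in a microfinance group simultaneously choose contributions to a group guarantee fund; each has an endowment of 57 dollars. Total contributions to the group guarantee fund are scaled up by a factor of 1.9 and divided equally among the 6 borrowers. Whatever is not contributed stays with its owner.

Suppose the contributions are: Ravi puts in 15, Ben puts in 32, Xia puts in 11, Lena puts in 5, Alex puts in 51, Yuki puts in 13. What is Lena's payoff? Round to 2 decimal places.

Total contributed: 15 + 32 + 11 + 5 + 51 + 13 = 127.
Each receives 1.9 × 127 / 6 = 40.22 from the group guarantee fund.
Lena keeps 57 − 5 = 52, so Lena's payoff is 52 + 40.22 = 92.22.

92.22 dollars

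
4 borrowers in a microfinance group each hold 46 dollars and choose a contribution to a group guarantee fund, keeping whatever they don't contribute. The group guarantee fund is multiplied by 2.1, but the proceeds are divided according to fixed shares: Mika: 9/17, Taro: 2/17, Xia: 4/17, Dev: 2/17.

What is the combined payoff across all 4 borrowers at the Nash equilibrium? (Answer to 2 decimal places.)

234.60 dollars

For player j, contributing a unit is worthwhile iff 2.1 × (j's share) ≥ 1, i.e. iff j's share is at least 0.4762.
Mika alone (share 9/17) is above the threshold, contributing 46; the remaining 3 contribute 0. Total contributed: 46.
The group guarantee fund pays out 2.1 × 46 = 96.60 in total (split across the unequal shares, but the aggregate is all that matters for the group sum).
The 3 free-riders keep 46 each, adding 138. Group total = 138 + 96.60 = 234.60.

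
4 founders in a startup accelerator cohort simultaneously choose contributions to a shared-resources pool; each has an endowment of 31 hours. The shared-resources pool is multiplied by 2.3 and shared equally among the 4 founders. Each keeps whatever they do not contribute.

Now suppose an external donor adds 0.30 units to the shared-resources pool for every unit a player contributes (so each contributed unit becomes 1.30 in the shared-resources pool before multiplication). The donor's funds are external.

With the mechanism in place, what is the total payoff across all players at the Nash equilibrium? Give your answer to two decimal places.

124.00 hours

Even with the mechanism, each unit contributed returns only 2.3 × 1.30 / 4 = 0.7475 per unit of net cost, so contributing nothing is still dominant.
At the Nash equilibrium no one contributes; group total payoff = 4 × 31 = 124.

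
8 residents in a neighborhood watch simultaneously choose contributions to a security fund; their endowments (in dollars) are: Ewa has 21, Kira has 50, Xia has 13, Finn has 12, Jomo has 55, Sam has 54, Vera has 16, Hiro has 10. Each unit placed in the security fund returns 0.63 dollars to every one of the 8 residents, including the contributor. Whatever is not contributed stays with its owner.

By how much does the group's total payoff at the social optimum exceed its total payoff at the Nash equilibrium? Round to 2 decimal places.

933.24 dollars

The private return per contributed unit is 0.63 < 1 for everyone, so the Nash equilibrium is zero contribution and the group total is Σ E_j = 21 + 50 + 13 + 12 + 55 + 54 + 16 + 10 = 231.
Each contributed unit returns 5.040 to the group, so the social optimum is full contribution by everyone: group total = 5.040 × 231 = 1164.24.
Efficiency loss = (5.040 − 1) × 231 = 933.24.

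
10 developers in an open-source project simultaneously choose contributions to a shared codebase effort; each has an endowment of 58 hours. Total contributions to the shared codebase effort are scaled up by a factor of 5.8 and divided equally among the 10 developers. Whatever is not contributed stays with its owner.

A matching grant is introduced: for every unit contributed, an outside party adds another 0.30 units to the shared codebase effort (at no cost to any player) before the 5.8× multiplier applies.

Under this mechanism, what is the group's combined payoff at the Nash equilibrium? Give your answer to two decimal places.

Even with the mechanism, each unit contributed returns only 5.8 × 1.30 / 10 = 0.7540 per unit of net cost, so contributing nothing is still dominant.
Everyone keeps their endowment and the group total is 10 × 58 = 580.

580.00 hours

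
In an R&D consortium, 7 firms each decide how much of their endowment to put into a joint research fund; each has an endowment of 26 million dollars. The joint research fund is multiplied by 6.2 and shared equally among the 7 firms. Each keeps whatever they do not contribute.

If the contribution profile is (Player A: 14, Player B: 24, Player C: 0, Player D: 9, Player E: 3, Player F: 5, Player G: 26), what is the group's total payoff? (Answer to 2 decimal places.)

603.20 million dollars

Total contributed: 14 + 24 + 0 + 9 + 3 + 5 + 26 = 81; total kept: 7 × 26 − 81 = 101.
The joint research fund pays out 6.2 × 81 = 502.20 in aggregate.
Group total = 101 + 502.20 = 603.20.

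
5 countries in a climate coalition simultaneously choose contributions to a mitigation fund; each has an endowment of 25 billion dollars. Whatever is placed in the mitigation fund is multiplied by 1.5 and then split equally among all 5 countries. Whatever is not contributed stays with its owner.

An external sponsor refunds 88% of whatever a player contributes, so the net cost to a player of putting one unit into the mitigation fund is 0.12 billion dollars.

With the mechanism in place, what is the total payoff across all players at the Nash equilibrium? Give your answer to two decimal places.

297.50 billion dollars

The effective private return per unit is now (1.5/5) / 0.12 = 2.5000 > 1, so every player's dominant strategy flips to full contribution.
At the Nash equilibrium everyone contributes 25. Group total payoff = 5 × (25 × 0.88 + 1.5 × 25) = 297.50.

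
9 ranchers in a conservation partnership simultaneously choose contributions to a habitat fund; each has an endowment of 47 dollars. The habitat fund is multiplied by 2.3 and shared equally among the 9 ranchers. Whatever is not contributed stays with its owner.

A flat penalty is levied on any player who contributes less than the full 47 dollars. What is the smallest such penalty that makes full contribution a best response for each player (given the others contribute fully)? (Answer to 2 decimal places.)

34.99 dollars

Given the others contribute fully, the best deviation is to contribute 0 (any partial contribution still incurs the fine and gives up units whose private return 0.2556 is below 1).
Deviating from 47 to 0 saves 47 dollars but forfeits the deviator's share of the drop in the habitat fund: 2.3/9 × 47 = 12.01.
So the deviation gain is 47 − 12.01 = 34.99, and the fine must be at least 34.99 dollars to wipe it out.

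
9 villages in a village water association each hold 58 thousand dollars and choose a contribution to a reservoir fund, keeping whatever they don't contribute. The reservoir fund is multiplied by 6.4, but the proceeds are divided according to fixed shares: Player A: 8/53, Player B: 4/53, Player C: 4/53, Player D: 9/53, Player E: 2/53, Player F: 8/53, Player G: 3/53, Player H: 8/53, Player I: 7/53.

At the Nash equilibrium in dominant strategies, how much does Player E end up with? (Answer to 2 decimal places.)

72.01 thousand dollars

For player j, contributing a unit is worthwhile iff 6.4 × (j's share) ≥ 1, i.e. iff j's share is at least 0.1563.
Only Player D (9/53) clears that bar, contributing 58; the remaining 8 contribute 0. Total contributed: 58.
Player E keeps 58 and receives 6.4 × 58 × 2/53 = 14.01 from the reservoir fund, for a payoff of 72.01.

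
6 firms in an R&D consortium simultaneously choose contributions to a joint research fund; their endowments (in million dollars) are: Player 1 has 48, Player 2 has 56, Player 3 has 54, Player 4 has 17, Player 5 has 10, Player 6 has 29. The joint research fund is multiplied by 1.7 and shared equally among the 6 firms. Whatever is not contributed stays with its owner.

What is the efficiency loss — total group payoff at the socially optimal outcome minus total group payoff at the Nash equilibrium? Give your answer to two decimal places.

149.80 million dollars

The private return per contributed unit is 1.7/6 = 0.2833 < 1 for every player regardless of endowment, so the Nash equilibrium is zero contribution and the group total is Σ E_j = 48 + 56 + 54 + 17 + 10 + 29 = 214.
Each contributed unit returns 1.700 to the group, so the social optimum is full contribution by everyone: group total = 1.700 × 214 = 363.80.
Efficiency loss = (1.700 − 1) × 214 = 149.80.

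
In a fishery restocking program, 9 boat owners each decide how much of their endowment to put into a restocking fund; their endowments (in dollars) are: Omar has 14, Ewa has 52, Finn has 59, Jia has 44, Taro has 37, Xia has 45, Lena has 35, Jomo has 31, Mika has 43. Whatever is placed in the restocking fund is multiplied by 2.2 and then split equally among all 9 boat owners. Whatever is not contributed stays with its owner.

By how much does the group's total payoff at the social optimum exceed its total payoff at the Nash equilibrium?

432.00 dollars

The private return per contributed unit is 2.2/9 = 0.2444 < 1 for every player regardless of endowment, so the Nash equilibrium is zero contribution and the group total is Σ E_j = 14 + 52 + 59 + 44 + 37 + 45 + 35 + 31 + 43 = 360.
Each contributed unit returns 2.200 to the group, so the social optimum is full contribution by everyone: group total = 2.200 × 360 = 792.00.
Efficiency loss = (2.200 − 1) × 360 = 432.00.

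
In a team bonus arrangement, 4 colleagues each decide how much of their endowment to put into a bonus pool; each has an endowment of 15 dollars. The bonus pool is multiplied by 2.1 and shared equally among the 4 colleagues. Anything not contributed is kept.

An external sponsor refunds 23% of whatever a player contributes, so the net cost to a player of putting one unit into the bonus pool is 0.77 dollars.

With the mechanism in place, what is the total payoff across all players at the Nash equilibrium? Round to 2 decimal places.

60.00 dollars

With the mechanism, a contributed unit returns (2.1/4) / 0.77 = 0.6818 per unit of net cost — still below 1 — so contributing 0 remains dominant for every player.
Everyone keeps their endowment and the group total is 4 × 15 = 60.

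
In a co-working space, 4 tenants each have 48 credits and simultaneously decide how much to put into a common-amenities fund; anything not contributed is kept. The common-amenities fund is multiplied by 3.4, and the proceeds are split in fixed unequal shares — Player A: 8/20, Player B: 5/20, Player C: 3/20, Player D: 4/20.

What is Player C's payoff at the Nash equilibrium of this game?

72.48 credits

Each unit j contributes comes back to j as 3.4 × (j's share), so j prefers to contribute only if that share exceeds 1/3.4 = 0.2941; otherwise keeping the unit dominates.
Only Player A (8/20) clears that bar, contributing 48; the remaining 3 contribute 0. Total contributed: 48.
Player C keeps 48 and receives 3.4 × 48 × 3/20 = 24.48 from the common-amenities fund, for a payoff of 72.48.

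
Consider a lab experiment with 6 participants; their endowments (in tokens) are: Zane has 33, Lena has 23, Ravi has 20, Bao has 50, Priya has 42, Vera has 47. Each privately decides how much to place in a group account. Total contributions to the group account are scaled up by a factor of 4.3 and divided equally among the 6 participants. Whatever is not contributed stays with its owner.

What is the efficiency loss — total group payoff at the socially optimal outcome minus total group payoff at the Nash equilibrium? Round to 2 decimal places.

709.50 tokens

The private return per contributed unit is 4.3/6 = 0.7167 < 1 for every player regardless of endowment, so the Nash equilibrium is zero contribution and the group total is Σ E_j = 33 + 23 + 20 + 50 + 42 + 47 = 215.
Each contributed unit returns 4.300 to the group, so the social optimum is full contribution by everyone: group total = 4.300 × 215 = 924.50.
Efficiency loss = (4.300 − 1) × 215 = 709.50.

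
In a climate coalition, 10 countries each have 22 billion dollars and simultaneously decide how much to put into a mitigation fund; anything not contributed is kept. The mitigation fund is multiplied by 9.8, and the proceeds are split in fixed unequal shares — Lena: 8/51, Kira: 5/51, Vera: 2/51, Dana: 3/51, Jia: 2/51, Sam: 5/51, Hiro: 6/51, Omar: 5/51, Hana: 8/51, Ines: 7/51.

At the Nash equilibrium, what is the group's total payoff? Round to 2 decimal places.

Player j's private return per contributed unit is 9.8 × (j's share). Contributing is weakly dominant for j when that share is at least 1/9.8 = 0.1020, and contributing 0 is dominant otherwise.
The shares above 0.1020 belong to Lena, Hiro, Hana and Ines, contributing 22 each; the remaining 6 contribute 0. Total contributed: 88.
The mitigation fund pays out 9.8 × 88 = 862.40 in total (split across the unequal shares, but the aggregate is all that matters for the group sum).
The 6 free-riders keep 22 each, adding 132. Group total = 132 + 862.40 = 994.40.

994.40 billion dollars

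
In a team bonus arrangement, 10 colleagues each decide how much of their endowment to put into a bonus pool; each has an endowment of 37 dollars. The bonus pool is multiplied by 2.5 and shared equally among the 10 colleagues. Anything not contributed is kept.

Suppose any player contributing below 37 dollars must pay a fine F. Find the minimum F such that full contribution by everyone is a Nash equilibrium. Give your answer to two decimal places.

Given the others contribute fully, the best deviation is to contribute 0 (any partial contribution still incurs the fine and gives up units whose private return 0.2500 is below 1).
Deviating from 37 to 0 saves 37 dollars but forfeits the deviator's share of the drop in the bonus pool: 2.5/10 × 37 = 9.25.
So the deviation gain is 37 − 9.25 = 27.75, and the fine must be at least 27.75 dollars to wipe it out.

27.75 dollars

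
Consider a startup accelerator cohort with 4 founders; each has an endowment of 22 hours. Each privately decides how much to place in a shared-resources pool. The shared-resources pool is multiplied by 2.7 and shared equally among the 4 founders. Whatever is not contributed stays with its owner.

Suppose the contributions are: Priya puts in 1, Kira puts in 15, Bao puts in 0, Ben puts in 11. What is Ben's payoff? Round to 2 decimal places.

29.23 hours

Total contributed: 1 + 15 + 0 + 11 = 27.
Each receives 2.7 × 27 / 4 = 18.23 from the shared-resources pool.
Ben keeps 22 − 11 = 11, so Ben's payoff is 11 + 18.23 = 29.23.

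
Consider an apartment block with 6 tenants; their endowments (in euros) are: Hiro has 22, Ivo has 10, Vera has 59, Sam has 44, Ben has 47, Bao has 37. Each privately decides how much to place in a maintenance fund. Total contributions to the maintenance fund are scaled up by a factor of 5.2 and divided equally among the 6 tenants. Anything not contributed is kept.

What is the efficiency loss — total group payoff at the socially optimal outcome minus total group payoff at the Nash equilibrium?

919.80 euros

The private return per contributed unit is 5.2/6 = 0.8667 < 1 for every player regardless of endowment, so the Nash equilibrium is zero contribution and the group total is Σ E_j = 22 + 10 + 59 + 44 + 47 + 37 = 219.
Each contributed unit returns 5.200 to the group, so the social optimum is full contribution by everyone: group total = 5.200 × 219 = 1138.80.
Efficiency loss = (5.200 − 1) × 219 = 919.80.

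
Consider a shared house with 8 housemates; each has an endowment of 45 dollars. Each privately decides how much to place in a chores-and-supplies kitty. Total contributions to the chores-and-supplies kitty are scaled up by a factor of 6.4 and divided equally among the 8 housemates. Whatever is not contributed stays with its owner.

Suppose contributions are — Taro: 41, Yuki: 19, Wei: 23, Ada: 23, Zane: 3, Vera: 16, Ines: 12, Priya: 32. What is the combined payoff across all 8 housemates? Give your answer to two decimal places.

1272.60 dollars

Total contributed: 41 + 19 + 23 + 23 + 3 + 16 + 12 + 32 = 169; total kept: 8 × 45 − 169 = 191.
The chores-and-supplies kitty pays out 6.4 × 169 = 1081.60 in aggregate.
Group total = 191 + 1081.60 = 1272.60.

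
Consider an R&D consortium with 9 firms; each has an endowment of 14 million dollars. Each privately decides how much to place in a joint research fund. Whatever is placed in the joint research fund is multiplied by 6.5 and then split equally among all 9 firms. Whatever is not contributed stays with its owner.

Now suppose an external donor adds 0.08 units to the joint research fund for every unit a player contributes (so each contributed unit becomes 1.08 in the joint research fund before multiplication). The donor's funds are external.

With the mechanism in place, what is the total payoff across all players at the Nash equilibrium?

126.00 million dollars

The effective private return is 6.5 × 1.08 / 9 = 0.7800, which is still under 1, so the mechanism doesn't change anyone's dominant strategy: zero contribution.
At the Nash equilibrium no one contributes; group total payoff = 9 × 14 = 126.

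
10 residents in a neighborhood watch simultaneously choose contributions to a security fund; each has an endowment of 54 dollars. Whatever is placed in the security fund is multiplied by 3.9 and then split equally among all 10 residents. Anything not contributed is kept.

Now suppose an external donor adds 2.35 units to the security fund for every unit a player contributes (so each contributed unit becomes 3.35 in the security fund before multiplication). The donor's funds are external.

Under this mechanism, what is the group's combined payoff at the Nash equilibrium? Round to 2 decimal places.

With the mechanism, a contributed unit returns 3.9 × 3.35 / 10 = 1.3065 per unit of net cost to the contributor — now above 1 — so contributing fully is weakly dominant for every player.
At the Nash equilibrium everyone contributes 54. Group total payoff = 3.9 × 3.35 × 540 = 7055.10.

7055.10 dollars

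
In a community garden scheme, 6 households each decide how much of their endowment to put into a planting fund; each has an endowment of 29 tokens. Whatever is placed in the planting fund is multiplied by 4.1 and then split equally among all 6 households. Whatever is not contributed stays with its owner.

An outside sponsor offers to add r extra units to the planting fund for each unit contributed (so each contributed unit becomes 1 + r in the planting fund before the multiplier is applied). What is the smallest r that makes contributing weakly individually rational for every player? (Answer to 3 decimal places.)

With matching at rate r, one contributed unit becomes (1 + r) in the planting fund and returns 4.1 × (1 + r) / 6 to the contributor.
Setting this equal to 1: 1 + r = 6/4.1 = 1.4634.
So the minimum matching rate is r = 1.4634 − 1 = 0.463.

0.463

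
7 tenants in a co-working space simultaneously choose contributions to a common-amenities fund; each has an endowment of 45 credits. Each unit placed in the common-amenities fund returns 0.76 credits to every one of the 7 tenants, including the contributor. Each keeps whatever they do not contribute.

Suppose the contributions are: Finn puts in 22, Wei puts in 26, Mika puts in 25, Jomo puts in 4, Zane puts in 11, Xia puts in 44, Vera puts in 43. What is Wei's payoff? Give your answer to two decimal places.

Total contributed: 22 + 26 + 25 + 4 + 11 + 44 + 43 = 175.
Each receives 0.76 × 175 = 133.00 from the common-amenities fund.
Wei keeps 45 − 26 = 19, so Wei's payoff is 19 + 133.00 = 152.00.

152.00 credits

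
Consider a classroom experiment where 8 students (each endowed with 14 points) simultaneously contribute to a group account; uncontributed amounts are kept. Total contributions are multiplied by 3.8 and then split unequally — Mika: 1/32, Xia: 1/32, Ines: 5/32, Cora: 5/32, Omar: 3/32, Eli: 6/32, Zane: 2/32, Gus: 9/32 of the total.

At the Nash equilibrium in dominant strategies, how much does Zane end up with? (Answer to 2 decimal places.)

17.33 points

For player j, contributing a unit is worthwhile iff 3.8 × (j's share) ≥ 1, i.e. iff j's share is at least 0.2632.
Only Gus (9/32) clears that bar, contributing 14; the remaining 7 contribute 0. Total contributed: 14.
Zane keeps 14 and receives 3.8 × 14 × 2/32 = 3.33 from the group account, for a payoff of 17.33.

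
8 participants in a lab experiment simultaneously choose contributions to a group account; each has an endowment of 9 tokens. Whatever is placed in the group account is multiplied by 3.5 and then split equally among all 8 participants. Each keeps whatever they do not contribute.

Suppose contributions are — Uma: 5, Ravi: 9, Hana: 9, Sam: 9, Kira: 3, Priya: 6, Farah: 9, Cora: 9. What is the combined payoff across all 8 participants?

219.50 tokens

Total contributed: 5 + 9 + 9 + 9 + 3 + 6 + 9 + 9 = 59; total kept: 8 × 9 − 59 = 13.
The group account pays out 3.5 × 59 = 206.50 in aggregate.
Group total = 13 + 206.50 = 219.50.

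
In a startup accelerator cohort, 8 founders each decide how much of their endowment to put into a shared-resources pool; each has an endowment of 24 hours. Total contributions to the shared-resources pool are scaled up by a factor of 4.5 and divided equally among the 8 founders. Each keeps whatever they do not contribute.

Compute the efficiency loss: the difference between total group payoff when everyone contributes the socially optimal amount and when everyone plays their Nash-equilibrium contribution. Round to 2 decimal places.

Each contributed unit returns 4.5/8 = 0.5625 to its contributor — below 1 — so contributing 0 is dominant for every player. At the Nash equilibrium everyone keeps their 24, and the group total is 8 × 24 = 192.
Each contributed unit returns 4.500 to the group as a whole (0.5625 to each of 8 players), which exceeds 1, so the social optimum is full contribution: group total = 4.500 × 192 = 864.00.
Efficiency loss = 864.00 − 192 = 672.00.

672.00 hours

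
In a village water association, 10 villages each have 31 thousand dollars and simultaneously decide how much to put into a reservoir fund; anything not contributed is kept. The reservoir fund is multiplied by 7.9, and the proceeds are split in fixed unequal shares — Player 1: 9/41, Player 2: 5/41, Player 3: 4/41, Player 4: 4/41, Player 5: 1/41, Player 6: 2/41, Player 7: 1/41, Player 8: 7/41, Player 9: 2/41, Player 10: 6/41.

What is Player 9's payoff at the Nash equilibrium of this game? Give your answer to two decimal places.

Player j's private return per contributed unit is 7.9 × (j's share). Contributing is weakly dominant for j when that share is at least 1/7.9 = 0.1266, and contributing 0 is dominant otherwise.
Player 1, Player 8 and Player 10 are above the threshold, contributing 31 each; the remaining 7 contribute 0. Total contributed: 93.
Player 9 keeps 31 and receives 7.9 × 93 × 2/41 = 35.84 from the reservoir fund, for a payoff of 66.84.

66.84 thousand dollars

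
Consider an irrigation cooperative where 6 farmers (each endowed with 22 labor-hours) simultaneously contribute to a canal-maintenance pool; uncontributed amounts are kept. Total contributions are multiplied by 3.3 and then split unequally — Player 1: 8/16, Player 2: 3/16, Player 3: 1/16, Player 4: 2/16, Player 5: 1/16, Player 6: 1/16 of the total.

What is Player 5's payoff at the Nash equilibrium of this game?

26.54 labor-hours

Each unit j contributes comes back to j as 3.3 × (j's share), so j prefers to contribute only if that share exceeds 1/3.3 = 0.3030; otherwise keeping the unit dominates.
Only Player 1 (8/16) clears that bar, contributing 22; the remaining 5 contribute 0. Total contributed: 22.
Player 5 keeps 22 and receives 3.3 × 22 × 1/16 = 4.54 from the canal-maintenance pool, for a payoff of 26.54.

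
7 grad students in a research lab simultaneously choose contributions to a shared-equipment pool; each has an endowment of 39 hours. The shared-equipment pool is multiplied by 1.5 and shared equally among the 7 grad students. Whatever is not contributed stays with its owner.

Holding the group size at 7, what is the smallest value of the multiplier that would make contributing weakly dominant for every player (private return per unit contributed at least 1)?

7

A contributed unit returns (multiplier)/7 to its contributor.
This reaches 1 exactly when the multiplier is 7.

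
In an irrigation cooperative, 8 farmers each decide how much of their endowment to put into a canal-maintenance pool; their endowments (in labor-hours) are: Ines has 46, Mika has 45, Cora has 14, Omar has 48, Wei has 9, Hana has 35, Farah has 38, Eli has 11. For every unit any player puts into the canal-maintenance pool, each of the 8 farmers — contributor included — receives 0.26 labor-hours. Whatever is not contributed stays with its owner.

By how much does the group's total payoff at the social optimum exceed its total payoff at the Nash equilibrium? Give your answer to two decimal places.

The private return per contributed unit is 0.26 < 1 for everyone, so the Nash equilibrium is zero contribution and the group total is Σ E_j = 46 + 45 + 14 + 48 + 9 + 35 + 38 + 11 = 246.
Each contributed unit returns 2.080 to the group, so the social optimum is full contribution by everyone: group total = 2.080 × 246 = 511.68.
Efficiency loss = (2.080 − 1) × 246 = 265.68.

265.68 labor-hours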